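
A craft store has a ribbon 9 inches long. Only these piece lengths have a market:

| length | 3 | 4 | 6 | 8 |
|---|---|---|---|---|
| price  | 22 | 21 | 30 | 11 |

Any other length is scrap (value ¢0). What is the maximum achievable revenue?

Build r[k] bottom-up: r[k] = max over allowed piece i of (p[i] + r[k−i]).
r[1] = 0
r[2] = 0
r[3] = 22
r[4] = max(22+0, 21+0) = 22
r[5] = max(22+0, 21+0) = 22
r[6] = max(22+22, 21+0, 30+0) = 44
r[7] = max(22+22, 21+22, 30+0) = 44
r[8] = max(22+22, 21+22, 30+0, 11+0) = 44
r[9] = max(22+44, 21+22, 30+22, 11+0) = 66
One optimal cutting: 3 + 3 + 3 → ¢66.

66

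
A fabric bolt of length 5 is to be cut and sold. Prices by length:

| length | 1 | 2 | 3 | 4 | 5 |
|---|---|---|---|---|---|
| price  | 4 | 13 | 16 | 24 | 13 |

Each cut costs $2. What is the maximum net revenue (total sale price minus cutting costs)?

27

Let v[k] be the best obtainable value from length k. For each k, try every first piece i and keep the best of price[i] + v[k−i] minus the 2 cut fee when i<k.
v[1] = 4
v[2] = 13
v[3] = 16
v[4] = 24  (first piece 2, then v[2]=13)
v[5] = 27  (first piece 2, then v[3]=16)
One optimal plan: pieces 3 + 2 (1 cut) → $29 − $2 = $27.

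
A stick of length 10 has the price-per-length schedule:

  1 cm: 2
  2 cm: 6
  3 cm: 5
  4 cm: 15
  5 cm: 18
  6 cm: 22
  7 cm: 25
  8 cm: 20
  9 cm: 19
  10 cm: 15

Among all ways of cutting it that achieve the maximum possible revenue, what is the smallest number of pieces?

2

Build r[k] bottom-up: r[k] = max over allowed piece i of (p[i] + r[k−i]).
r[1] = 2
r[2] = 6
r[3] = 8  (first piece 1, then r[2]=6)
r[4] = 15
r[5] = 18
r[6] = 22
r[7] = 25
r[8] = 30  (first piece 4, then r[4]=15)
r[9] = 33  (first piece 4, then r[5]=18)
r[10] = 37  (first piece 4, then r[6]=22)
Maximum revenue is 37.
Now minimize piece count subject to staying optimal: for each k, pieces[k] = 1 + min over i with p[i]+r[k−i]=r[k] of pieces[k−i].
pieces[7] = 1
pieces[8] = 2
pieces[9] = 2
pieces[10] = 2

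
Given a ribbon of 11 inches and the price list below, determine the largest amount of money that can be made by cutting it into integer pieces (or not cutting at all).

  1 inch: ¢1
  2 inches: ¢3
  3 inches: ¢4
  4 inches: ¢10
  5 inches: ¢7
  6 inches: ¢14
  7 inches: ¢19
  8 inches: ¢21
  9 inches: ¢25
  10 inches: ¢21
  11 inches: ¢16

Let R[k] be the best obtainable value from length k. For each k, try every first piece i and keep the best of price[i] + R[k−i].
R[1] = 1
R[2] = 3
R[3] = 4  (first piece 1, then R[2]=3)
R[4] = 10
R[5] = 11  (first piece 1, then R[4]=10)
R[6] = 14
R[7] = 19
R[8] = 21
R[9] = 25
R[10] = 26  (first piece 1, then R[9]=25)
R[11] = 29  (first piece 4, then R[7]=19)
One optimal cutting: 7 + 4 → ¢19 + ¢10 = ¢29.

29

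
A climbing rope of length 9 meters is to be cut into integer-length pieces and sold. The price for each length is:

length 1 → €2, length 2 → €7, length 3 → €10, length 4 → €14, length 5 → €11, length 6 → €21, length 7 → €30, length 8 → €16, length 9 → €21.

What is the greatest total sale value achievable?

Build best[k] bottom-up: best[k] = max over allowed piece i of (p[i] + best[k−i]).
best[1] = 2
best[2] = 7
best[3] = 10
best[4] = 14  (first piece 2, then best[2]=7)
best[5] = 17  (first piece 2, then best[3]=10)
best[6] = 21  (first piece 2, then best[4]=14)
best[7] = 30
best[8] = 32  (first piece 1, then best[7]=30)
best[9] = 37  (first piece 2, then best[7]=30)
One optimal cutting: 7 + 2 → €30 + €7 = €37.

37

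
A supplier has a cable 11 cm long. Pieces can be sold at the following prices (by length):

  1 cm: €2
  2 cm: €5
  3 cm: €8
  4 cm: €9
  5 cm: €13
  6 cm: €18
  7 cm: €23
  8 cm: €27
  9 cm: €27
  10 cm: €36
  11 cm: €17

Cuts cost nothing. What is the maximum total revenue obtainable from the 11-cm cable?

Let v[k] be the best obtainable value from length k. For each k, try every first piece i and keep the best of price[i] + v[k−i].
v[1] = 2
v[2] = 5
v[3] = 8
v[4] = 10  (first piece 1, then v[3]=8)
v[5] = 13  (first piece 2, then v[3]=8)
v[6] = 18
v[7] = 23
v[8] = 27
v[9] = 29  (first piece 1, then v[8]=27)
v[10] = 36
v[11] = 38  (first piece 1, then v[10]=36)
One optimal cutting: 10 + 1 → €36 + €2 = €38.

38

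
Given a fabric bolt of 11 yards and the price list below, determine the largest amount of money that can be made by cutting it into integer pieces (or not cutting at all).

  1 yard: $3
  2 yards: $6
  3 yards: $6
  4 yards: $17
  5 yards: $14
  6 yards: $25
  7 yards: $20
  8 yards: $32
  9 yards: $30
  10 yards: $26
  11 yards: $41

45

Consider every possible first cut. v[k] is the best of p[i]+v[k−i] over all sellable i≤k.
v[1] = 3
v[2] = max(3+3, 6+0) = 6
v[3] = max(3+6, 6+3, 6+0) = 9
v[4] = max(3+9, 6+6, 6+3, 17+0) = 17
v[5] = max(3+17, 6+9, 6+6, 17+3, 14+0) = 20
v[6] = max(3+20, 6+17, 6+9, 17+6, 14+3, 25+0) = 25
v[7] = max(3+25, 6+20, 6+17, …, 25+3, 20+0) = 28
v[8] = max(3+28, 6+25, 6+20, …, 20+3, 32+0) = 34
v[9] = max(3+34, 6+28, 6+25, …, 32+3, 30+0) = 37
v[10] = max(3+37, 6+34, 6+28, …, 30+3, 26+0) = 42
v[11] = max(3+42, 6+37, 6+34, …, 26+3, 41+0) = 45
One optimal cutting: 6 + 4 + 1 → $25 + $17 + $3 = $45.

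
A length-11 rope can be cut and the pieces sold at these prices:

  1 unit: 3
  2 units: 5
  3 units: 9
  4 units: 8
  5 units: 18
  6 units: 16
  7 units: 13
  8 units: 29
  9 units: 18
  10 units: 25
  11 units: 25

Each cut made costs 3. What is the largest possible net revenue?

Build v[k] bottom-up: v[k] = max over allowed piece i of (p[i] + v[k−i]) − 3 per cut.
v[1] = 3
v[2] = 5
v[3] = 9
v[4] = 9  (first piece 1, then v[3]=9)
v[5] = 18
v[6] = 18  (first piece 1, then v[5]=18)
v[7] = 20  (first piece 2, then v[5]=18)
v[8] = 29
v[9] = 29  (first piece 1, then v[8]=29)
v[10] = 33  (first piece 5, then v[5]=18)
v[11] = 35  (first piece 3, then v[8]=29)
One optimal plan: pieces 8 + 3 (1 cut) → 38 − 3 = 35.

35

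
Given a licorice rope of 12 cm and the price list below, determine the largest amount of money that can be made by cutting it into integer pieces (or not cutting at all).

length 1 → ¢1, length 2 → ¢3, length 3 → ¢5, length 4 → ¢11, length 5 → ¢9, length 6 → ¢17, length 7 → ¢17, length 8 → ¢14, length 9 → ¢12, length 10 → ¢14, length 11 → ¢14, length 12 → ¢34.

Build v[k] bottom-up: v[k] = max over allowed piece i of (p[i] + v[k−i]).
v[1] = 1
v[2] = max(1+1, 3+0) = 3
v[3] = max(1+3, 3+1, 5+0) = 5
v[4] = max(1+5, 3+3, 5+1, 11+0) = 11
v[5] = max(1+11, 3+5, 5+3, 11+1, 9+0) = 12
v[6] = max(1+12, 3+11, 5+5, 11+3, 9+1, 17+0) = 17
v[7] = max(1+17, 3+12, 5+11, …, 17+1, 17+0) = 18
v[8] = max(1+18, 3+17, 5+12, …, 17+1, 14+0) = 22
v[9] = max(1+22, 3+18, 5+17, …, 14+1, 12+0) = 23
v[10] = max(1+23, 3+22, 5+18, …, 12+1, 14+0) = 28
v[11] = max(1+28, 3+23, 5+22, …, 14+1, 14+0) = 29
v[12] = max(1+29, 3+28, 5+23, …, 14+1, 34+0) = 34
One optimal cutting: 6 + 6 → ¢17 + ¢17 = ¢34.

34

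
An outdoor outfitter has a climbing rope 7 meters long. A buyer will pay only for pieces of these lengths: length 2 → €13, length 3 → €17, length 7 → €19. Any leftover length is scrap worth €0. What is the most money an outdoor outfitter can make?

Let best[k] be the best obtainable value from length k. For each k, try every first piece i and keep the best of price[i] + best[k−i].
best[1] = 0
best[2] = 13
best[3] = 17
best[4] = 26  (first piece 2, then best[2]=13)
best[5] = 30  (first piece 2, then best[3]=17)
best[6] = 39  (first piece 2, then best[4]=26)
best[7] = 43  (first piece 2, then best[5]=30)
One optimal cutting: 3 + 2 + 2 → €43.

43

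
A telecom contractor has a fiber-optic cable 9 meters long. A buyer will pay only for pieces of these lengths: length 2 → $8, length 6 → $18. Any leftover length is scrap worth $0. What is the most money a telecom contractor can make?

Consider every possible first cut. f[k] is the best of p[i]+f[k−i] over all sellable i≤k.
f[1] = 0
f[2] = 8
f[3] = 8
f[4] = 16  (first piece 2, then f[2]=8)
f[5] = 16
f[6] = 24  (first piece 2, then f[4]=16)
f[7] = 24
f[8] = 32  (first piece 2, then f[6]=24)
f[9] = 32
One optimal cutting: pieces 2 + 2 + 2 + 2 with 1 meter of scrap → $32.

32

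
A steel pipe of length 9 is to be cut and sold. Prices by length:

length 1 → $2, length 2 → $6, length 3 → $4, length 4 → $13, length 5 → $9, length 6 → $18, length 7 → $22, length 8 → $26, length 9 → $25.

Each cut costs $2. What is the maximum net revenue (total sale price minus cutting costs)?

Build net[k] bottom-up: net[k] = max over allowed piece i of (p[i] + net[k−i]) − 2 per cut.
net[1] = 2
net[2] = 6
net[3] = 6  (first piece 1, then net[2]=6)
net[4] = 13
net[5] = 13  (first piece 1, then net[4]=13)
net[6] = 18
net[7] = 22
net[8] = 26
net[9] = 26  (first piece 1, then net[8]=26)
One optimal plan: pieces 8 + 1 (1 cut) → $28 − $2 = $26.

26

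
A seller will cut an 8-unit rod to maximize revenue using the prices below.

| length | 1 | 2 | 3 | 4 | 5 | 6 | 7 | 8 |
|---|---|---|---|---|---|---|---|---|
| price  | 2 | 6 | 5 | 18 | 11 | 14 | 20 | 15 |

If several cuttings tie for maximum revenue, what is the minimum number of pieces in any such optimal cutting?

2

Consider every possible first cut. r[k] is the best of p[i]+r[k−i] over all sellable i≤k.
r[1] = 2
r[2] = 6
r[3] = 8  (first piece 1, then r[2]=6)
r[4] = 18
r[5] = 20  (first piece 1, then r[4]=18)
r[6] = 24  (first piece 2, then r[4]=18)
r[7] = 26  (first piece 1, then r[6]=24)
r[8] = 36  (first piece 4, then r[4]=18)
Maximum revenue is €36.
Now minimize piece count subject to staying optimal: for each k, pieces[k] = 1 + min over i with p[i]+r[k−i]=r[k] of pieces[k−i].
pieces[5] = 2
pieces[6] = 2
pieces[7] = 3
pieces[8] = 2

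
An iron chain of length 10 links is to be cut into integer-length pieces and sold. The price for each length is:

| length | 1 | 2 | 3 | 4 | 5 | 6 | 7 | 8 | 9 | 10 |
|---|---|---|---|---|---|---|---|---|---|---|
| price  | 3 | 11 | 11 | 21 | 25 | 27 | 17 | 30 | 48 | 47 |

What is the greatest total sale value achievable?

55

Build R[k] bottom-up: R[k] = max over allowed piece i of (p[i] + R[k−i]).
R[1] = 3
R[2] = max(3+3, 11+0) = 11
R[3] = max(3+11, 11+3, 11+0) = 14
R[4] = max(3+14, 11+11, 11+3, 21+0) = 22
R[5] = max(3+22, 11+14, 11+11, 21+3, 25+0) = 25
R[6] = max(3+25, 11+22, 11+14, 21+11, 25+3, 27+0) = 33
R[7] = max(3+33, 11+25, 11+22, …, 27+3, 17+0) = 36
R[8] = max(3+36, 11+33, 11+25, …, 17+3, 30+0) = 44
R[9] = max(3+44, 11+36, 11+33, …, 30+3, 48+0) = 48
R[10] = max(3+48, 11+44, 11+36, …, 48+3, 47+0) = 55
One optimal cutting: 2 + 2 + 2 + 2 + 2 → $11 + $11 + $11 + $11 + $11 = $55.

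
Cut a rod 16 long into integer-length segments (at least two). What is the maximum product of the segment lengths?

Define m[k] = max over 1≤i<k of i · max(k−i, m[k−i]); the inner max lets the remainder stay uncut if that's better.
Small cases: m[2]=1, m[3]=2, m[4]=4, m[5]=6, m[6]=9, m[7]=12, m[8]=18, m[9]=27.
m[10] = 2*max(8,18) = 2*18 = 36
m[11] = 2*max(9,27) = 2*27 = 54
m[12] = 3*max(9,27) = 3*27 = 81
m[13] = 2*max(11,54) = 2*54 = 108
m[14] = 2*max(12,81) = 2*81 = 162
m[15] = 3*max(12,81) = 3*81 = 243
m[16] = 2*max(14,162) = 2*162 = 324
One optimal split: 3 + 3 + 3 + 3 + 2 + 2; product 3*3*3*3*2*2 = 324.

324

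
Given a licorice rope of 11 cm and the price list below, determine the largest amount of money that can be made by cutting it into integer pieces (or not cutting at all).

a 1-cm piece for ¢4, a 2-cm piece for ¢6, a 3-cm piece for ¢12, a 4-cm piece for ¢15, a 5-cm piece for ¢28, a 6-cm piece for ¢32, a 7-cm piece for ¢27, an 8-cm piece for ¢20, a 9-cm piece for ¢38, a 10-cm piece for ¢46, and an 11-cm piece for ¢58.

60

Let r[k] be the best obtainable value from length k. For each k, try every first piece i and keep the best of price[i] + r[k−i].
r[1] = 4
r[2] = max(4+4, 6+0) = 8
r[3] = max(4+8, 6+4, 12+0) = 12
r[4] = max(4+12, 6+8, 12+4, 15+0) = 16
r[5] = max(4+16, 6+12, 12+8, 15+4, 28+0) = 28
r[6] = max(4+28, 6+16, 12+12, 15+8, 28+4, 32+0) = 32
r[7] = max(4+32, 6+28, 12+16, …, 32+4, 27+0) = 36
r[8] = max(4+36, 6+32, 12+28, …, 27+4, 20+0) = 40
r[9] = max(4+40, 6+36, 12+32, …, 20+4, 38+0) = 44
r[10] = max(4+44, 6+40, 12+36, …, 38+4, 46+0) = 56
r[11] = max(4+56, 6+44, 12+40, …, 46+4, 58+0) = 60
One optimal cutting: 5 + 5 + 1 → ¢28 + ¢28 + ¢4 = ¢60.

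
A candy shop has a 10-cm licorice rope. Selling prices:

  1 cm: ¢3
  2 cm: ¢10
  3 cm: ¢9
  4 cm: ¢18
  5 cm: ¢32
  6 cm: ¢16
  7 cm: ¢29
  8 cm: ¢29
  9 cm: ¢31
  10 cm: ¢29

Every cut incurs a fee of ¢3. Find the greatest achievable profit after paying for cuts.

61

Build r[k] bottom-up: r[k] = max over allowed piece i of (p[i] + r[k−i]) − 3 per cut.
r[1] = 3
r[2] = max(3+3-3, 10+0) = 10
r[3] = max(3+10-3, 10+3-3, 9+0) = 10
r[4] = max(3+10-3, 10+10-3, 9+3-3, 18+0) = 18
r[5] = max(3+18-3, 10+10-3, 9+10-3, 18+3-3, 32+0) = 32
r[6] = max(3+32-3, 10+18-3, 9+10-3, 18+10-3, 32+3-3, 16+0) = 32
r[7] = max(3+32-3, 10+32-3, 9+18-3, …, 16+3-3, 29+0) = 39
r[8] = max(3+39-3, 10+32-3, 9+32-3, …, 29+3-3, 29+0) = 39
r[9] = max(3+39-3, 10+39-3, 9+32-3, …, 29+3-3, 31+0) = 47
r[10] = max(3+47-3, 10+39-3, 9+39-3, …, 31+3-3, 29+0) = 61
One optimal plan: pieces 5 + 5 (1 cut) → ¢64 − ¢3 = ¢61.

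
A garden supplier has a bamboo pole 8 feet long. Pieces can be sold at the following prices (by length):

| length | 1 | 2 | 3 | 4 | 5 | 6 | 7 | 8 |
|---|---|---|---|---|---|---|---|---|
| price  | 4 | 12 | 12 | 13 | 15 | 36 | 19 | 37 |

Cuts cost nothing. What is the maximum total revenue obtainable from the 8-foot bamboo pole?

Consider every possible first cut. r[k] is the best of p[i]+r[k−i] over all sellable i≤k.
r[1] = 4
r[2] = max(4+4, 12+0) = 12
r[3] = max(4+12, 12+4, 12+0) = 16
r[4] = max(4+16, 12+12, 12+4, 13+0) = 24
r[5] = max(4+24, 12+16, 12+12, 13+4, 15+0) = 28
r[6] = max(4+28, 12+24, 12+16, 13+12, 15+4, 36+0) = 36
r[7] = max(4+36, 12+28, 12+24, …, 36+4, 19+0) = 40
r[8] = max(4+40, 12+36, 12+28, …, 19+4, 37+0) = 48
One optimal cutting: 2 + 2 + 2 + 2 → $12 + $12 + $12 + $12 = $48.

48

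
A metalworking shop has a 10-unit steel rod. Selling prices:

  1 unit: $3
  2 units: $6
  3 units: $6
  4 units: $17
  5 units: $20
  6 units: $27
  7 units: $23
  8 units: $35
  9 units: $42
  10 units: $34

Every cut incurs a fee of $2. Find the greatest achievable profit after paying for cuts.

43

Build v[k] bottom-up: v[k] = max over allowed piece i of (p[i] + v[k−i]) − 2 per cut.
v[1] = 3
v[2] = max(3+3-2, 6+0) = 6
v[3] = max(3+6-2, 6+3-2, 6+0) = 7
v[4] = max(3+7-2, 6+6-2, 6+3-2, 17+0) = 17
v[5] = max(3+17-2, 6+7-2, 6+6-2, 17+3-2, 20+0) = 20
v[6] = max(3+20-2, 6+17-2, 6+7-2, 17+6-2, 20+3-2, 27+0) = 27
v[7] = max(3+27-2, 6+20-2, 6+17-2, …, 27+3-2, 23+0) = 28
v[8] = max(3+28-2, 6+27-2, 6+20-2, …, 23+3-2, 35+0) = 35
v[9] = max(3+35-2, 6+28-2, 6+27-2, …, 35+3-2, 42+0) = 42
v[10] = max(3+42-2, 6+35-2, 6+28-2, …, 42+3-2, 34+0) = 43
One optimal plan: pieces 9 + 1 (1 cut) → $45 − $2 = $43.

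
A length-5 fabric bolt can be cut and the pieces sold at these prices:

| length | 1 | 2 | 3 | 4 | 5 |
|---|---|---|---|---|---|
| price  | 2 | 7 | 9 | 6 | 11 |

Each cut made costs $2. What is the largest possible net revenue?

Consider every possible first cut. r[k] is the best of p[i]+r[k−i] over all sellable i≤k, charging 2 whenever i<k.
r[1] = 2
r[2] = max(2+2-2, 7+0) = 7
r[3] = max(2+7-2, 7+2-2, 9+0) = 9
r[4] = max(2+9-2, 7+7-2, 9+2-2, 6+0) = 12
r[5] = max(2+12-2, 7+9-2, 9+7-2, 6+2-2, 11+0) = 14
One optimal plan: pieces 3 + 2 (1 cut) → $16 − $2 = $14.

14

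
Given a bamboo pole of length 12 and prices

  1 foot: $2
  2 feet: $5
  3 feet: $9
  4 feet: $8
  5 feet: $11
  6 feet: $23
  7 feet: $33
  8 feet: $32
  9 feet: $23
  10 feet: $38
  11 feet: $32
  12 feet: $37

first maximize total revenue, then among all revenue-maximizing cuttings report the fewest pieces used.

3

Build r[k] bottom-up: r[k] = max over allowed piece i of (p[i] + r[k−i]).
r[1] = 2
r[2] = 5
r[3] = 9
r[4] = 11  (first piece 1, then r[3]=9)
r[5] = 14  (first piece 2, then r[3]=9)
r[6] = 23
r[7] = 33
r[8] = 35  (first piece 1, then r[7]=33)
r[9] = 38  (first piece 2, then r[7]=33)
r[10] = 42  (first piece 3, then r[7]=33)
r[11] = 44  (first piece 1, then r[10]=42)
r[12] = 47  (first piece 2, then r[10]=42)
Maximum revenue is $47.
Now minimize piece count subject to staying optimal: for each k, pieces[k] = 1 + min over i with p[i]+r[k−i]=r[k] of pieces[k−i].
pieces[9] = 2
pieces[10] = 2
pieces[11] = 3
pieces[12] = 3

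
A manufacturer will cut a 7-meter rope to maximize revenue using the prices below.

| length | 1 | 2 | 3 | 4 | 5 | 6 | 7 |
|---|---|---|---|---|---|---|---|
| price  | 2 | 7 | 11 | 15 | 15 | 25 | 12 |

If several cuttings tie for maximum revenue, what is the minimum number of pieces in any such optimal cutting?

2

Let r[k] be the best obtainable value from length k. For each k, try every first piece i and keep the best of price[i] + r[k−i].
r[1] = 2
r[2] = max(2+2, 7+0) = 7
r[3] = max(2+7, 7+2, 11+0) = 11
r[4] = max(2+11, 7+7, 11+2, 15+0) = 15
r[5] = max(2+15, 7+11, 11+7, 15+2, 15+0) = 18
r[6] = max(2+18, 7+15, 11+11, 15+7, 15+2, 25+0) = 25
r[7] = max(2+25, 7+18, 11+15, …, 25+2, 12+0) = 27
Maximum revenue is $27.
Now minimize piece count subject to staying optimal: for each k, pieces[k] = 1 + min over i with p[i]+r[k−i]=r[k] of pieces[k−i].
pieces[4] = 1
pieces[5] = 2
pieces[6] = 1
pieces[7] = 2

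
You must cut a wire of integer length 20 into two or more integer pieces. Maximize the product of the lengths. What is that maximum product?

1458

Define m[k] = max over 1≤i<k of i · max(k−i, m[k−i]); the inner max lets the remainder stay uncut if that's better.
m[2] = 1×max(1,0) = 1×1 = 1
m[3] = max(1×2, 2×1) = 2
m[4] = max(1×3, 2×2, 3×1) = 4
m[5] = max(1×4, 2×3, 3×2, 4×1) = 6
m[6] = max(1×6, 2×4, 3×3, 4×2, 5×1) = 9
m[7] = max(1×9, 2×6, 3×4, 4×3, 5×2, 6×1) = 12
m[8] = max(1×12, 2×9, 3×6, …, 6×2, 7×1) = 18
m[9] = max(1×18, 2×12, 3×9, …, 7×2, 8×1) = 27
m[10] = max(1×27, 2×18, 3×12, …, 8×2, 9×1) = 36
m[11] = max(1×36, 2×27, 3×18, …, 9×2, 10×1) = 54
m[12] = max(1×54, 2×36, 3×27, …, 10×2, 11×1) = 81
m[13] = max(1×81, 2×54, 3×36, …, 11×2, 12×1) = 108
m[14] = max(1×108, 2×81, 3×54, …, 12×2, 13×1) = 162
m[15] = max(1×162, 2×108, 3×81, …, 13×2, 14×1) = 243
m[16] = max(1×243, 2×162, 3×108, …, 14×2, 15×1) = 324
m[17] = max(1×324, 2×243, 3×162, …, 15×2, 16×1) = 486
m[18] = max(1×486, 2×324, 3×243, …, 16×2, 17×1) = 729
m[19] = max(1×729, 2×486, 3×324, …, 17×2, 18×1) = 972
m[20] = max(1×972, 2×729, 3×486, …, 18×2, 19×1) = 1458
One optimal split: 3 + 3 + 3 + 3 + 3 + 3 + 2; product 3×3×3×3×3×3×2 = 1458.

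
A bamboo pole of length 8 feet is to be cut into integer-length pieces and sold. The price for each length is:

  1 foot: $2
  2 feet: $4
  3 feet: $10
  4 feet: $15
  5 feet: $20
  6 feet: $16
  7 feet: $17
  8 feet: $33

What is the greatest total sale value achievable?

Let R[k] be the best obtainable value from length k. For each k, try every first piece i and keep the best of price[i] + R[k−i].
R[1] = 2
R[2] = max(2+2, 4+0) = 4
R[3] = max(2+4, 4+2, 10+0) = 10
R[4] = max(2+10, 4+4, 10+2, 15+0) = 15
R[5] = max(2+15, 4+10, 10+4, 15+2, 20+0) = 20
R[6] = max(2+20, 4+15, 10+10, 15+4, 20+2, 16+0) = 22
R[7] = max(2+22, 4+20, 10+15, …, 16+2, 17+0) = 25
R[8] = max(2+25, 4+22, 10+20, …, 17+2, 33+0) = 33
Best is to sell the whole 8-foot piece uncut for $33.

33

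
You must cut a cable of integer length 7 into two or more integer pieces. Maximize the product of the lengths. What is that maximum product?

12

Fill P[k] for k=2..7: at each k try every first piece i and multiply by the better of (k−i) uncut or P[k−i].
P[2] = 1*max(1,0) = 1*1 = 1
P[3] = max(1*2, 2*1) = 2
P[4] = max(1*3, 2*2, 3*1) = 4
P[5] = max(1*4, 2*3, 3*2, 4*1) = 6
P[6] = max(1*6, 2*4, 3*3, 4*2, 5*1) = 9
P[7] = max(1*9, 2*6, 3*4, 4*3, 5*2, 6*1) = 12
One optimal split: 3 + 2 + 2; product 3*2*2 = 12.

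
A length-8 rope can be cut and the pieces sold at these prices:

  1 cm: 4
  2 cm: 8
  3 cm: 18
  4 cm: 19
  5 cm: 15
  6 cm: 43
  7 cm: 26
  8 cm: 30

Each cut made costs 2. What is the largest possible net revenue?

Consider every possible first cut. net[k] is the best of p[i]+net[k−i] over all sellable i≤k, charging 2 whenever i<k.
net[1] = 4
net[2] = max(4+4-2, 8+0) = 8
net[3] = max(4+8-2, 8+4-2, 18+0) = 18
net[4] = max(4+18-2, 8+8-2, 18+4-2, 19+0) = 20
net[5] = max(4+20-2, 8+18-2, 18+8-2, 19+4-2, 15+0) = 24
net[6] = max(4+24-2, 8+20-2, 18+18-2, 19+8-2, 15+4-2, 43+0) = 43
net[7] = max(4+43-2, 8+24-2, 18+20-2, …, 43+4-2, 26+0) = 45
net[8] = max(4+45-2, 8+43-2, 18+24-2, …, 26+4-2, 30+0) = 49
One optimal plan: pieces 6 + 2 (1 cut) → 51 − 2 = 49.

49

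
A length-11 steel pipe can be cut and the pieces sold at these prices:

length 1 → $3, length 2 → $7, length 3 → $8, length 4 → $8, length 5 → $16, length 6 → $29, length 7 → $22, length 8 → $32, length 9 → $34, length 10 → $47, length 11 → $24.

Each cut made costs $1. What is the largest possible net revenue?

Let net[k] be the best obtainable value from length k. For each k, try every first piece i and keep the best of price[i] + net[k−i] minus the 1 cut fee when i<k.
net[1] = 3
net[2] = 7
net[3] = 9  (first piece 1, then net[2]=7)
net[4] = 13  (first piece 2, then net[2]=7)
net[5] = 16
net[6] = 29
net[7] = 31  (first piece 1, then net[6]=29)
net[8] = 35  (first piece 2, then net[6]=29)
net[9] = 37  (first piece 1, then net[8]=35)
net[10] = 47
net[11] = 49  (first piece 1, then net[10]=47)
One optimal plan: pieces 10 + 1 (1 cut) → $50 − $1 = $49.

49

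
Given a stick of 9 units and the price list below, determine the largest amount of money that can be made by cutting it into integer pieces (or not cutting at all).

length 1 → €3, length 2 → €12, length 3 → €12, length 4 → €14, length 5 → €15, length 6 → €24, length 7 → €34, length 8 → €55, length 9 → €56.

58

Let best[k] be the best obtainable value from length k. For each k, try every first piece i and keep the best of price[i] + best[k−i].
best[1] = 3
best[2] = 12
best[3] = 15  (first piece 1, then best[2]=12)
best[4] = 24  (first piece 2, then best[2]=12)
best[5] = 27  (first piece 1, then best[4]=24)
best[6] = 36  (first piece 2, then best[4]=24)
best[7] = 39  (first piece 1, then best[6]=36)
best[8] = 55
best[9] = 58  (first piece 1, then best[8]=55)
One optimal cutting: 8 + 1 → €55 + €3 = €58.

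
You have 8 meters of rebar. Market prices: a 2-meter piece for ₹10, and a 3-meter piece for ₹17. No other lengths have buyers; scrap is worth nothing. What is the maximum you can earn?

Consider every possible first cut. best[k] is the best of p[i]+best[k−i] over all sellable i≤k.
best[1] = 0
best[2] = 10
best[3] = max(10+0, 17+0) = 17
best[4] = max(10+10, 17+0) = 20
best[5] = max(10+17, 17+10) = 27
best[6] = max(10+20, 17+17) = 34
best[7] = max(10+27, 17+20) = 37
best[8] = max(10+34, 17+27) = 44
One optimal cutting: 3 + 3 + 2 → ₹44.

44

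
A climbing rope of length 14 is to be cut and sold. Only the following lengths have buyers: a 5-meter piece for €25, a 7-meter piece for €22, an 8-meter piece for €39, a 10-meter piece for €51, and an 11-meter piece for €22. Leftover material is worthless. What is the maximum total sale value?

Build f[k] bottom-up: f[k] = max over allowed piece i of (p[i] + f[k−i]).
f[1] = 0
f[2] = 0
f[3] = 0
f[4] = 0
f[5] = 25
f[6] = 25
f[7] = max(25+0, 22+0) = 25
f[8] = max(25+0, 22+0, 39+0) = 39
f[9] = max(25+0, 22+0, 39+0) = 39
f[10] = max(25+25, 22+0, 39+0, 51+0) = 51
f[11] = max(25+25, 22+0, 39+0, 51+0, 22+0) = 51
f[12] = max(25+25, 22+25, 39+0, 51+0, 22+0) = 51
f[13] = max(25+39, 22+25, 39+25, 51+0, 22+0) = 64
f[14] = max(25+39, 22+25, 39+25, 51+0, 22+0) = 64
One optimal cutting: pieces 8 + 5 with 1 meter of scrap → €64.

64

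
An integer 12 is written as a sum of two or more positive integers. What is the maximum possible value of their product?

81

Define g[k] = max over 1≤i<k of i · max(k−i, g[k−i]); the inner max lets the remainder stay uncut if that's better.
Small cases: g[2]=1, g[3]=2, g[4]=4.
g[5] = 2*max(3,2) = 2*3 = 6
g[6] = 3*max(3,2) = 3*3 = 9
g[7] = 2*max(5,6) = 2*6 = 12
g[8] = 2*max(6,9) = 2*9 = 18
g[9] = 3*max(6,9) = 3*9 = 27
g[10] = 2*max(8,18) = 2*18 = 36
g[11] = 2*max(9,27) = 2*27 = 54
g[12] = 3*max(9,27) = 3*27 = 81
One optimal split: 3 + 3 + 3 + 3; product 3*3*3*3 = 81.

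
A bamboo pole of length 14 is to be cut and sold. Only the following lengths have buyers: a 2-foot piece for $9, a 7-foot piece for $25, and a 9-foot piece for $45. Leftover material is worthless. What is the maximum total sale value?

63

Let best[k] be the best obtainable value from length k. For each k, try every first piece i and keep the best of price[i] + best[k−i].
best[1] = 0
best[2] = 9
best[3] = 9
best[4] = 18  (first piece 2, then best[2]=9)
best[5] = 18
best[6] = 27  (first piece 2, then best[4]=18)
best[7] = 27
best[8] = 36  (first piece 2, then best[6]=27)
best[9] = 45
best[10] = 45
best[11] = 54  (first piece 2, then best[9]=45)
best[12] = 54
best[13] = 63  (first piece 2, then best[11]=54)
best[14] = 63
One optimal cutting: pieces 9 + 2 + 2 with 1 foot of scrap → $63.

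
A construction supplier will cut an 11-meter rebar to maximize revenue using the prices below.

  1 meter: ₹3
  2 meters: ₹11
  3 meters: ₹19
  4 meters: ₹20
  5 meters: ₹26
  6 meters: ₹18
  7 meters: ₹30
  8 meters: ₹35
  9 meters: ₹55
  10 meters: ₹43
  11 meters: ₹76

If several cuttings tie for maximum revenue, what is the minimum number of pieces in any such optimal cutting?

Let r[k] be the best obtainable value from length k. For each k, try every first piece i and keep the best of price[i] + r[k−i].
r[1] = 3
r[2] = 11
r[3] = 19
r[4] = 22  (first piece 1, then r[3]=19)
r[5] = 30  (first piece 2, then r[3]=19)
r[6] = 38  (first piece 3, then r[3]=19)
r[7] = 41  (first piece 1, then r[6]=38)
r[8] = 49  (first piece 2, then r[6]=38)
r[9] = 57  (first piece 3, then r[6]=38)
r[10] = 60  (first piece 1, then r[9]=57)
r[11] = 76
Maximum revenue is ₹76.
Now minimize piece count subject to staying optimal: for each k, pieces[k] = 1 + min over i with p[i]+r[k−i]=r[k] of pieces[k−i].
pieces[8] = 3
pieces[9] = 3
pieces[10] = 4
pieces[11] = 1

1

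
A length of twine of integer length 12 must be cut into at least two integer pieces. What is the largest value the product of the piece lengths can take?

81

Let P[k] be the best product for length k (with at least one cut). For each first piece i, the rest contributes max(k−i, P[k−i]).
Small cases: P[2]=1, P[3]=2, P[4]=4, P[5]=6.
P[6] = max(1·6, 2·4, 3·3, 4·2, 5·1) = 9
P[7] = max(1·9, 2·6, 3·4, 4·3, 5·2, 6·1) = 12
P[8] = max(1·12, 2·9, 3·6, …, 6·2, 7·1) = 18
P[9] = max(1·18, 2·12, 3·9, …, 7·2, 8·1) = 27
P[10] = max(1·27, 2·18, 3·12, …, 8·2, 9·1) = 36
P[11] = max(1·36, 2·27, 3·18, …, 9·2, 10·1) = 54
P[12] = max(1·54, 2·36, 3·27, …, 10·2, 11·1) = 81
One optimal split: 3 + 3 + 3 + 3; product 3·3·3·3 = 81.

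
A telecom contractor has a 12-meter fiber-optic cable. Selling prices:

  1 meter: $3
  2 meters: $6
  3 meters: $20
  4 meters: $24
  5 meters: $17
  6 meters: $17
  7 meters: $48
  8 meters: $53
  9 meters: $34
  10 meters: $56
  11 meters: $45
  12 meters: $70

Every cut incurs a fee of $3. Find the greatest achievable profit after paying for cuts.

74

Let v[k] be the best obtainable value from length k. For each k, try every first piece i and keep the best of price[i] + v[k−i] minus the 3 cut fee when i<k.
v[1] = 3
v[2] = 6
v[3] = 20
v[4] = 24
v[5] = 24  (first piece 1, then v[4]=24)
v[6] = 37  (first piece 3, then v[3]=20)
v[7] = 48
v[8] = 53
v[9] = 54  (first piece 3, then v[6]=37)
v[10] = 65  (first piece 3, then v[7]=48)
v[11] = 70  (first piece 3, then v[8]=53)
v[12] = 74  (first piece 4, then v[8]=53)
One optimal plan: pieces 8 + 4 (1 cut) → $77 − $3 = $74.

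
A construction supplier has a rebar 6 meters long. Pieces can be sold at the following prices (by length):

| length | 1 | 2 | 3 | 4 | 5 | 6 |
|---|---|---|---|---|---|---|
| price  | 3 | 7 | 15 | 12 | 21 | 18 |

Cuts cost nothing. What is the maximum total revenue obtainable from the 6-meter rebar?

30

Let r[k] be the best obtainable value from length k. For each k, try every first piece i and keep the best of price[i] + r[k−i].
r[1] = 3
r[2] = max(3+3, 7+0) = 7
r[3] = max(3+7, 7+3, 15+0) = 15
r[4] = max(3+15, 7+7, 15+3, 12+0) = 18
r[5] = max(3+18, 7+15, 15+7, 12+3, 21+0) = 22
r[6] = max(3+22, 7+18, 15+15, 12+7, 21+3, 18+0) = 30
One optimal cutting: 3 + 3 → ₹15 + ₹15 = ₹30.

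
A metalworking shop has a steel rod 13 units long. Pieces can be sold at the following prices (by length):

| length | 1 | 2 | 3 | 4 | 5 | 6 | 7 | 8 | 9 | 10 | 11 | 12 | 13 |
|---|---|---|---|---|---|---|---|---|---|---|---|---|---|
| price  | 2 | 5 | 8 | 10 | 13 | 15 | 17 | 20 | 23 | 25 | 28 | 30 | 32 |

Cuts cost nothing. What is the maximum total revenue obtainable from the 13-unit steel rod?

Build r[k] bottom-up: r[k] = max over allowed piece i of (p[i] + r[k−i]).
r[1] = 2
r[2] = max(2+2, 5+0) = 5
r[3] = max(2+5, 5+2, 8+0) = 8
r[4] = max(2+8, 5+5, 8+2, 10+0) = 10
r[5] = max(2+10, 5+8, 8+5, 10+2, 13+0) = 13
r[6] = max(2+13, 5+10, 8+8, 10+5, 13+2, 15+0) = 16
r[7] = max(2+16, 5+13, 8+10, …, 15+2, 17+0) = 18
r[8] = max(2+18, 5+16, 8+13, …, 17+2, 20+0) = 21
r[9] = max(2+21, 5+18, 8+16, …, 20+2, 23+0) = 24
r[10] = max(2+24, 5+21, 8+18, …, 23+2, 25+0) = 26
r[11] = max(2+26, 5+24, 8+21, …, 25+2, 28+0) = 29
r[12] = max(2+29, 5+26, 8+24, …, 28+2, 30+0) = 32
r[13] = max(2+32, 5+29, 8+26, …, 30+2, 32+0) = 34
One optimal cutting: 3 + 3 + 3 + 3 + 1 → $8 + $8 + $8 + $8 + $2 = $34.

34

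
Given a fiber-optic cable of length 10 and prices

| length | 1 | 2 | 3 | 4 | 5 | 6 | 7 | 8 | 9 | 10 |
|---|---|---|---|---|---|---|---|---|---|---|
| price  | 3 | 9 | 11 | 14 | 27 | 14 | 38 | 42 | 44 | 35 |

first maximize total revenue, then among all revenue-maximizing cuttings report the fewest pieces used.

2

Consider every possible first cut. r[k] is the best of p[i]+r[k−i] over all sellable i≤k.
r[1] = 3
r[2] = 9
r[3] = 12  (first piece 1, then r[2]=9)
r[4] = 18  (first piece 2, then r[2]=9)
r[5] = 27
r[6] = 30  (first piece 1, then r[5]=27)
r[7] = 38
r[8] = 42
r[9] = 47  (first piece 2, then r[7]=38)
r[10] = 54  (first piece 5, then r[5]=27)
Maximum revenue is $54.
Now minimize piece count subject to staying optimal: for each k, pieces[k] = 1 + min over i with p[i]+r[k−i]=r[k] of pieces[k−i].
pieces[7] = 1
pieces[8] = 1
pieces[9] = 2
pieces[10] = 2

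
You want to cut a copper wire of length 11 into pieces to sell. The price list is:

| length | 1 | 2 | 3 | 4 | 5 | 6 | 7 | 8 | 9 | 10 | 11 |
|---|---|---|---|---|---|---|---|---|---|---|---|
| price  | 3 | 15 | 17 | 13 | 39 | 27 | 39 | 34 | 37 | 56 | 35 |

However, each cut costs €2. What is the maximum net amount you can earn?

78

Build v[k] bottom-up: v[k] = max over allowed piece i of (p[i] + v[k−i]) − 2 per cut.
v[1] = 3
v[2] = max(3+3-2, 15+0) = 15
v[3] = max(3+15-2, 15+3-2, 17+0) = 17
v[4] = max(3+17-2, 15+15-2, 17+3-2, 13+0) = 28
v[5] = max(3+28-2, 15+17-2, 17+15-2, 13+3-2, 39+0) = 39
v[6] = max(3+39-2, 15+28-2, 17+17-2, 13+15-2, 39+3-2, 27+0) = 41
v[7] = max(3+41-2, 15+39-2, 17+28-2, …, 27+3-2, 39+0) = 52
v[8] = max(3+52-2, 15+41-2, 17+39-2, …, 39+3-2, 34+0) = 54
v[9] = max(3+54-2, 15+52-2, 17+41-2, …, 34+3-2, 37+0) = 65
v[10] = max(3+65-2, 15+54-2, 17+52-2, …, 37+3-2, 56+0) = 76
v[11] = max(3+76-2, 15+65-2, 17+54-2, …, 56+3-2, 35+0) = 78
One optimal plan: pieces 5 + 2 + 2 + 2 (3 cuts) → €84 − €6 = €78.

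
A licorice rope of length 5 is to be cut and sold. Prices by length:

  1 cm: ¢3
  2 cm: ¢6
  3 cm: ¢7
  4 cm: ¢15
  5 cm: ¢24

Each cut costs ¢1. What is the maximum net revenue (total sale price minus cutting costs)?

24

Build net[k] bottom-up: net[k] = max over allowed piece i of (p[i] + net[k−i]) − 1 per cut.
net[1] = 3
net[2] = max(3+3-1, 6+0) = 6
net[3] = max(3+6-1, 6+3-1, 7+0) = 8
net[4] = max(3+8-1, 6+6-1, 7+3-1, 15+0) = 15
net[5] = max(3+15-1, 6+8-1, 7+6-1, 15+3-1, 24+0) = 24
Best is to make no cuts and sell whole for ¢24.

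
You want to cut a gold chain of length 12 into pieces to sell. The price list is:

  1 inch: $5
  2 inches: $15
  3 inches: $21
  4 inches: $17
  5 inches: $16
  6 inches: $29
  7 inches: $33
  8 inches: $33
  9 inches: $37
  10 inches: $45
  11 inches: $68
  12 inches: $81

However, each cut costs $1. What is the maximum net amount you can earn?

85

Build r[k] bottom-up: r[k] = max over allowed piece i of (p[i] + r[k−i]) − 1 per cut.
r[1] = 5
r[2] = max(5+5-1, 15+0) = 15
r[3] = max(5+15-1, 15+5-1, 21+0) = 21
r[4] = max(5+21-1, 15+15-1, 21+5-1, 17+0) = 29
r[5] = max(5+29-1, 15+21-1, 21+15-1, 17+5-1, 16+0) = 35
r[6] = max(5+35-1, 15+29-1, 21+21-1, 17+15-1, 16+5-1, 29+0) = 43
r[7] = max(5+43-1, 15+35-1, 21+29-1, …, 29+5-1, 33+0) = 49
r[8] = max(5+49-1, 15+43-1, 21+35-1, …, 33+5-1, 33+0) = 57
r[9] = max(5+57-1, 15+49-1, 21+43-1, …, 33+5-1, 37+0) = 63
r[10] = max(5+63-1, 15+57-1, 21+49-1, …, 37+5-1, 45+0) = 71
r[11] = max(5+71-1, 15+63-1, 21+57-1, …, 45+5-1, 68+0) = 77
r[12] = max(5+77-1, 15+71-1, 21+63-1, …, 68+5-1, 81+0) = 85
One optimal plan: pieces 2 + 2 + 2 + 2 + 2 + 2 (5 cuts) → $90 − $5 = $85.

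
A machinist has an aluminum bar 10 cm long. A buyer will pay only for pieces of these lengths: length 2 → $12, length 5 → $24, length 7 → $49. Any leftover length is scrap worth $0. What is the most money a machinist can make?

Let r[k] be the best obtainable value from length k. For each k, try every first piece i and keep the best of price[i] + r[k−i].
r[1] = 0
r[2] = 12
r[3] = 12
r[4] = 24  (first piece 2, then r[2]=12)
r[5] = max(12+12, 24+0) = 24
r[6] = max(12+24, 24+0) = 36
r[7] = max(12+24, 24+12, 49+0) = 49
r[8] = max(12+36, 24+12, 49+0) = 49
r[9] = max(12+49, 24+24, 49+12) = 61
r[10] = max(12+49, 24+24, 49+12) = 61
One optimal cutting: pieces 7 + 2 with 1 cm of scrap → $61.

61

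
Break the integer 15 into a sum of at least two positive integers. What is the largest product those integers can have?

243

Fill g[k] for k=2..15: at each k try every first piece i and multiply by the better of (k−i) uncut or g[k−i].
Small cases: g[2]=1, g[3]=2, g[4]=4, g[5]=6, g[6]=9, g[7]=12, g[8]=18, g[9]=27, g[10]=36.
g[11] = max(1·36, 2·27, 3·18, …, 9·2, 10·1) = 54
g[12] = max(1·54, 2·36, 3·27, …, 10·2, 11·1) = 81
g[13] = max(1·81, 2·54, 3·36, …, 11·2, 12·1) = 108
g[14] = max(1·108, 2·81, 3·54, …, 12·2, 13·1) = 162
g[15] = max(1·162, 2·108, 3·81, …, 13·2, 14·1) = 243
One optimal split: 3 + 3 + 3 + 3 + 3; product 3·3·3·3·3 = 243.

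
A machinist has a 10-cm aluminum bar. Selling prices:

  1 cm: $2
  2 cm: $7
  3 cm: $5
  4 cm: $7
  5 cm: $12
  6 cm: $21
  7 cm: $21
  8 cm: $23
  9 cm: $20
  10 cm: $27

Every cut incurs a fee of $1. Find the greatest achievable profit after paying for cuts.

33

Build net[k] bottom-up: net[k] = max over allowed piece i of (p[i] + net[k−i]) − 1 per cut.
net[1] = 2
net[2] = max(2+2-1, 7+0) = 7
net[3] = max(2+7-1, 7+2-1, 5+0) = 8
net[4] = max(2+8-1, 7+7-1, 5+2-1, 7+0) = 13
net[5] = max(2+13-1, 7+8-1, 5+7-1, 7+2-1, 12+0) = 14
net[6] = max(2+14-1, 7+13-1, 5+8-1, 7+7-1, 12+2-1, 21+0) = 21
net[7] = max(2+21-1, 7+14-1, 5+13-1, …, 21+2-1, 21+0) = 22
net[8] = max(2+22-1, 7+21-1, 5+14-1, …, 21+2-1, 23+0) = 27
net[9] = max(2+27-1, 7+22-1, 5+21-1, …, 23+2-1, 20+0) = 28
net[10] = max(2+28-1, 7+27-1, 5+22-1, …, 20+2-1, 27+0) = 33
One optimal plan: pieces 6 + 2 + 2 (2 cuts) → $35 − $2 = $33.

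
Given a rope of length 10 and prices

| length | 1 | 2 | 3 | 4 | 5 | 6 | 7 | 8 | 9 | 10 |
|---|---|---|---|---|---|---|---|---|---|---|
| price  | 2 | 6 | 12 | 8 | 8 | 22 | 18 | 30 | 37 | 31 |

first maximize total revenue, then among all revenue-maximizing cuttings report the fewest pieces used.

Consider every possible first cut. r[k] is the best of p[i]+r[k−i] over all sellable i≤k.
r[1] = 2
r[2] = 6
r[3] = 12
r[4] = 14  (first piece 1, then r[3]=12)
r[5] = 18  (first piece 2, then r[3]=12)
r[6] = 24  (first piece 3, then r[3]=12)
r[7] = 26  (first piece 1, then r[6]=24)
r[8] = 30  (first piece 2, then r[6]=24)
r[9] = 37
r[10] = 39  (first piece 1, then r[9]=37)
Maximum revenue is €39.
Now minimize piece count subject to staying optimal: for each k, pieces[k] = 1 + min over i with p[i]+r[k−i]=r[k] of pieces[k−i].
pieces[7] = 3
pieces[8] = 1
pieces[9] = 1
pieces[10] = 2

2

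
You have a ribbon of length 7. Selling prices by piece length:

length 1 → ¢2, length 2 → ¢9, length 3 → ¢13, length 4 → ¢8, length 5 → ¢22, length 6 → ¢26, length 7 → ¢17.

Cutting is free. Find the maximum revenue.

Build best[k] bottom-up: best[k] = max over allowed piece i of (p[i] + best[k−i]).
best[1] = 2
best[2] = max(2+2, 9+0) = 9
best[3] = max(2+9, 9+2, 13+0) = 13
best[4] = max(2+13, 9+9, 13+2, 8+0) = 18
best[5] = max(2+18, 9+13, 13+9, 8+2, 22+0) = 22
best[6] = max(2+22, 9+18, 13+13, 8+9, 22+2, 26+0) = 27
best[7] = max(2+27, 9+22, 13+18, …, 26+2, 17+0) = 31
One optimal cutting: 3 + 2 + 2 → ¢13 + ¢9 + ¢9 = ¢31.

31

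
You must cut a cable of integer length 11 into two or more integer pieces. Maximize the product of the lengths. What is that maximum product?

54

Let P[k] be the best product for length k (with at least one cut). For each first piece i, the rest contributes max(k−i, P[k−i]).
P[2] = 1·max(1,0) = 1·1 = 1
P[3] = 1·max(2,1) = 1·2 = 2
P[4] = 2·max(2,1) = 2·2 = 4
P[5] = 2·max(3,2) = 2·3 = 6
P[6] = 3·max(3,2) = 3·3 = 9
P[7] = 2·max(5,6) = 2·6 = 12
P[8] = 2·max(6,9) = 2·9 = 18
P[9] = 3·max(6,9) = 3·9 = 27
P[10] = 2·max(8,18) = 2·18 = 36
P[11] = 2·max(9,27) = 2·27 = 54
One optimal split: 3 + 3 + 3 + 2; product 3·3·3·2 = 54.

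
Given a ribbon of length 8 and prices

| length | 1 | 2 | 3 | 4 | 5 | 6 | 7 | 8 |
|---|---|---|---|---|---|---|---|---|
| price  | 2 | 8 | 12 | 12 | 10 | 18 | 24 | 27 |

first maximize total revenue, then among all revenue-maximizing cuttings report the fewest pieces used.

3

Consider every possible first cut. r[k] is the best of p[i]+r[k−i] over all sellable i≤k.
r[1] = 2
r[2] = max(2+2, 8+0) = 8
r[3] = max(2+8, 8+2, 12+0) = 12
r[4] = max(2+12, 8+8, 12+2, 12+0) = 16
r[5] = max(2+16, 8+12, 12+8, 12+2, 10+0) = 20
r[6] = max(2+20, 8+16, 12+12, 12+8, 10+2, 18+0) = 24
r[7] = max(2+24, 8+20, 12+16, …, 18+2, 24+0) = 28
r[8] = max(2+28, 8+24, 12+20, …, 24+2, 27+0) = 32
Maximum revenue is ¢32.
Now minimize piece count subject to staying optimal: for each k, pieces[k] = 1 + min over i with p[i]+r[k−i]=r[k] of pieces[k−i].
pieces[5] = 2
pieces[6] = 2
pieces[7] = 3
pieces[8] = 3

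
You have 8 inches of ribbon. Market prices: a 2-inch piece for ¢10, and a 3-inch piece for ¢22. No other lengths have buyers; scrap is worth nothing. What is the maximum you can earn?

54

Build f[k] bottom-up: f[k] = max over allowed piece i of (p[i] + f[k−i]).
f[1] = 0
f[2] = 10
f[3] = 22
f[4] = 22
f[5] = 32  (first piece 2, then f[3]=22)
f[6] = 44  (first piece 3, then f[3]=22)
f[7] = 44
f[8] = 54  (first piece 2, then f[6]=44)
One optimal cutting: 3 + 3 + 2 → ¢54.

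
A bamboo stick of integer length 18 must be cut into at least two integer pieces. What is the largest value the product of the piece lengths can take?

729

Fill P[k] for k=2..18: at each k try every first piece i and multiply by the better of (k−i) uncut or P[k−i].
P[2] = 1×max(1,0) = 1×1 = 1
P[3] = 1×max(2,1) = 1×2 = 2
P[4] = 2×max(2,1) = 2×2 = 4
P[5] = 2×max(3,2) = 2×3 = 6
P[6] = 3×max(3,2) = 3×3 = 9
P[7] = 2×max(5,6) = 2×6 = 12
P[8] = 2×max(6,9) = 2×9 = 18
P[9] = 3×max(6,9) = 3×9 = 27
P[10] = 2×max(8,18) = 2×18 = 36
P[11] = 2×max(9,27) = 2×27 = 54
P[12] = 3×max(9,27) = 3×27 = 81
P[13] = 2×max(11,54) = 2×54 = 108
P[14] = 2×max(12,81) = 2×81 = 162
P[15] = 3×max(12,81) = 3×81 = 243
P[16] = 2×max(14,162) = 2×162 = 324
P[17] = 2×max(15,243) = 2×243 = 486
P[18] = 3×max(15,243) = 3×243 = 729
One optimal split: 3 + 3 + 3 + 3 + 3 + 3; product 3×3×3×3×3×3 = 729.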